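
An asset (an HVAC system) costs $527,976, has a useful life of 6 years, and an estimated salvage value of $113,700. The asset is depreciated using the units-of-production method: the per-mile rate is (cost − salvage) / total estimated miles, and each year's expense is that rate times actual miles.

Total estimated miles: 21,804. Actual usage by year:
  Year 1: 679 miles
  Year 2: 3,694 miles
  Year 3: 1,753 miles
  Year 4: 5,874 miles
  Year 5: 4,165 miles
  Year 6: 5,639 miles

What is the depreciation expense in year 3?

Depreciable base = $527,976 − $113,700 = $414,276.
Rate = $414,276 / 21,804 miles = $19 per mile.
Year 1: 679 × $19 = $12,901. Book value $515,075.
Year 2: 3,694 × $19 = $70,186. Book value $444,889.
Year 3: 1,753 × $19 = $33,307. Book value $411,582.

$33,307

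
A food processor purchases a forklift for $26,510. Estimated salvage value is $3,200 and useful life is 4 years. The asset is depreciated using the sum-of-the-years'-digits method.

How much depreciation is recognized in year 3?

$4,662

Depreciable base = $26,510 − $3,200 = $23,310.
Sum of the years' digits = 4+3+2+1 = 10.
Year 1: $23,310 × 4/10 = $9,324. Book value $17,186.
Year 2: $23,310 × 3/10 = $6,993. Book value $10,193.
Year 3: $23,310 × 2/10 = $4,662. Book value $5,531.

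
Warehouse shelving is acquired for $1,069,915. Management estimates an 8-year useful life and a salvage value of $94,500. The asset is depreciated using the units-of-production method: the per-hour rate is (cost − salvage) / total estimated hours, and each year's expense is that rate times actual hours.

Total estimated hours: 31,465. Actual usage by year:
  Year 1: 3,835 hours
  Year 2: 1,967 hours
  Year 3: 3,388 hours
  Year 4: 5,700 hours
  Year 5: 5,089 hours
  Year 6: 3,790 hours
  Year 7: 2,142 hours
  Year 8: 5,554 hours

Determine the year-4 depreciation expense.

Depreciable base = $1,069,915 − $94,500 = $975,415.
Rate = $975,415 / 31,465 hours = $31 per hour.
Year 1: 3,835 × $31 = $118,885. Book value $951,030.
Year 2: 1,967 × $31 = $60,977. Book value $890,053.
Year 3: 3,388 × $31 = $105,028. Book value $785,025.
Year 4: 5,700 × $31 = $176,700. Book value $608,325.

$176,700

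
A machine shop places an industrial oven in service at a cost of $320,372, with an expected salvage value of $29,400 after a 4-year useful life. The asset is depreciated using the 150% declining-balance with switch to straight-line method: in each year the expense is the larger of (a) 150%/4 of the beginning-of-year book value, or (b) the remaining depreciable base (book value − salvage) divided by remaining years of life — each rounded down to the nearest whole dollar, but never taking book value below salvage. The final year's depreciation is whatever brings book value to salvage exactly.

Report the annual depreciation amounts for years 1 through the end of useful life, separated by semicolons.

Depreciable base = $320,372 − $29,400 = $290,972.
Year 1: DB = ⌊$320,372 × 150%/4⌋ = $120,139; SL = ⌊$290,972/4⌋ = $72,743 → take DB $120,139. Book value $200,233.
Year 2: DB = ⌊$200,233 × 150%/4⌋ = $75,087; SL = ⌊$170,833/3⌋ = $56,944 → take DB $75,087. Book value $125,146.
Year 3: DB = ⌊$125,146 × 150%/4⌋ = $46,929; SL = ⌊$95,746/2⌋ = $47,873 → take SL $47,873. Book value $77,273.
Year 4 (final): $77,273 − $29,400 = $47,873. Book value $29,400.

$120,139; $75,087; $47,873; $47,873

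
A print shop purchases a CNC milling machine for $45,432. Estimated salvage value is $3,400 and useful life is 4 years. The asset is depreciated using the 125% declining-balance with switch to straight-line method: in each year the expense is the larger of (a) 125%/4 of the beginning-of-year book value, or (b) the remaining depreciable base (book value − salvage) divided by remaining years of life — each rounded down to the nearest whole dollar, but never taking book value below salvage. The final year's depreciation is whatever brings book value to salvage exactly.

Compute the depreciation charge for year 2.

$9,760

Depreciable base = $45,432 − $3,400 = $42,032.
Year 1: DB = ⌊$45,432 × 125%/4⌋ = $14,197; SL = ⌊$42,032/4⌋ = $10,508 → take DB $14,197. Book value $31,235.
Year 2: DB = ⌊$31,235 × 125%/4⌋ = $9,760; SL = ⌊$27,835/3⌋ = $9,278 → take DB $9,760. Book value $21,475.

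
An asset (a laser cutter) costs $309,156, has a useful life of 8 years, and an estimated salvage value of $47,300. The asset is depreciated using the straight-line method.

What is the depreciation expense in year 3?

Depreciable base = $309,156 − $47,300 = $261,856.
Annual expense = $261,856 / 8 = $32,732.

$32,732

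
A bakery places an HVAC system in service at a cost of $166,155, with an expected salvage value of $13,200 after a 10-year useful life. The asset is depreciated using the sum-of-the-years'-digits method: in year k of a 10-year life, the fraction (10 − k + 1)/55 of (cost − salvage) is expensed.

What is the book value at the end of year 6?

Depreciable base = $166,155 − $13,200 = $152,955.
Sum of the years' digits = 10+9+8+7+6+5+4+3+2+1 = 55.
Year 1: $152,955 × 10/55 = $27,810. Book value $138,345.
Year 2: $152,955 × 9/55 = $25,029. Book value $113,316.
Year 3: $152,955 × 8/55 = $22,248. Book value $91,068.
Year 4: $152,955 × 7/55 = $19,467. Book value $71,601.
Year 5: $152,955 × 6/55 = $16,686. Book value $54,915.
Year 6: $152,955 × 5/55 = $13,905. Book value $41,010.

$41,010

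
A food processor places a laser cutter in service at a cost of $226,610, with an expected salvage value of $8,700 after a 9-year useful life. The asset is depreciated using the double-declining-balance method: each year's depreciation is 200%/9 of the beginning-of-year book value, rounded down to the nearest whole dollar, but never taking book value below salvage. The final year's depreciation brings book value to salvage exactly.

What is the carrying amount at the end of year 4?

Depreciable base = $226,610 − $8,700 = $217,910.
Year 1: ⌊$226,610 × 200%/9⌋ = $50,357. Book value $176,253.
Year 2: ⌊$176,253 × 200%/9⌋ = $39,167. Book value $137,086.
Year 3: ⌊$137,086 × 200%/9⌋ = $30,463. Book value $106,623.
Year 4: ⌊$106,623 × 200%/9⌋ = $23,694. Book value $82,929.

$82,929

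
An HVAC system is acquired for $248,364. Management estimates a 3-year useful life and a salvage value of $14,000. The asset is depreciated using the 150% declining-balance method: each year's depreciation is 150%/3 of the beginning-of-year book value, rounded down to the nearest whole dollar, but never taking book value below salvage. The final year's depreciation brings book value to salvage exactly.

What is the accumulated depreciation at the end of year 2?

Depreciable base = $248,364 − $14,000 = $234,364.
Year 1: ⌊$248,364 × 150%/3⌋ = $124,182. Book value $124,182.
Year 2: ⌊$124,182 × 150%/3⌋ = $62,091. Book value $62,091.
Accumulated through year 2 = $248,364 − $62,091 = $186,273.

$186,273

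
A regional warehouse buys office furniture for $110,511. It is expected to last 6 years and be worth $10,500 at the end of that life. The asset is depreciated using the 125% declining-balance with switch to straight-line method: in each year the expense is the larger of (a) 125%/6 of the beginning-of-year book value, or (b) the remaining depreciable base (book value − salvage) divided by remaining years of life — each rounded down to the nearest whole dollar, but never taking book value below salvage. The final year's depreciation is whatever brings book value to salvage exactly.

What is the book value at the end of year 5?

$25,191

Depreciable base = $110,511 − $10,500 = $100,011.
Year 1: DB = ⌊$110,511 × 125%/6⌋ = $23,023; SL = ⌊$100,011/6⌋ = $16,668 → take DB $23,023. Book value $87,488.
Year 2: DB = ⌊$87,488 × 125%/6⌋ = $18,226; SL = ⌊$76,988/5⌋ = $15,397 → take DB $18,226. Book value $69,262.
Year 3: DB = ⌊$69,262 × 125%/6⌋ = $14,429; SL = ⌊$58,762/4⌋ = $14,690 → take SL $14,690. Book value $54,572.
Year 4: DB = ⌊$54,572 × 125%/6⌋ = $11,369; SL = ⌊$44,072/3⌋ = $14,690 → take SL $14,690. Book value $39,882.
Year 5: DB = ⌊$39,882 × 125%/6⌋ = $8,308; SL = ⌊$29,382/2⌋ = $14,691 → take SL $14,691. Book value $25,191.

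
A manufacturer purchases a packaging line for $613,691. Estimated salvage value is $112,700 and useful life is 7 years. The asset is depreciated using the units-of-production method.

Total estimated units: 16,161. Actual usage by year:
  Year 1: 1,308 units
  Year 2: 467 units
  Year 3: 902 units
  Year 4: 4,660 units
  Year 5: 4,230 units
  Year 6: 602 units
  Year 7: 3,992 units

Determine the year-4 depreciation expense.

Depreciable base = $613,691 − $112,700 = $500,991.
Rate = $500,991 / 16,161 units = $31 per unit.
Year 1: 1,308 × $31 = $40,548. Book value $573,143.
Year 2: 467 × $31 = $14,477. Book value $558,666.
Year 3: 902 × $31 = $27,962. Book value $530,704.
Year 4: 4,660 × $31 = $144,460. Book value $386,244.

$144,460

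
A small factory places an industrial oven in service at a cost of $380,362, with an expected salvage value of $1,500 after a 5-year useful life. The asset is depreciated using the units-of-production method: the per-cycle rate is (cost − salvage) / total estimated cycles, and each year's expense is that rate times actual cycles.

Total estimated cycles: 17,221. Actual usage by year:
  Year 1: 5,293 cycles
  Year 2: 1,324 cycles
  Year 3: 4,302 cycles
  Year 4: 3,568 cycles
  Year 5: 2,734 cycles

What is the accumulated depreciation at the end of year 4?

Depreciable base = $380,362 − $1,500 = $378,862.
Rate = $378,862 / 17,221 cycles = $22 per cycle.
Year 1: 5,293 × $22 = $116,446. Book value $263,916.
Year 2: 1,324 × $22 = $29,128. Book value $234,788.
Year 3: 4,302 × $22 = $94,644. Book value $140,144.
Year 4: 3,568 × $22 = $78,496. Book value $61,648.
Accumulated through year 4 = $380,362 − $61,648 = $318,714.

$318,714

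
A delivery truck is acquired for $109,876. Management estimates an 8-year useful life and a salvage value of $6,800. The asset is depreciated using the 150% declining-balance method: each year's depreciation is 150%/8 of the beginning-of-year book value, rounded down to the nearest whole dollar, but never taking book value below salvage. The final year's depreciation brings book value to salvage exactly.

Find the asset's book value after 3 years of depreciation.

Depreciable base = $109,876 − $6,800 = $103,076.
Year 1: ⌊$109,876 × 150%/8⌋ = $20,601. Book value $89,275.
Year 2: ⌊$89,275 × 150%/8⌋ = $16,739. Book value $72,536.
Year 3: ⌊$72,536 × 150%/8⌋ = $13,600. Book value $58,936.

$58,936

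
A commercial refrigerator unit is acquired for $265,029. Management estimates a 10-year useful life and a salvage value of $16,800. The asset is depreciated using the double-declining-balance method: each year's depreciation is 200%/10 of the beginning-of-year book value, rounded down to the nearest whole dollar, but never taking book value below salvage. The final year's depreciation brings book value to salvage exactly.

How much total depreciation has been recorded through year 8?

$220,563

Depreciable base = $265,029 − $16,800 = $248,229.
Year 1: ⌊$265,029 × 200%/10⌋ = $53,005. Book value $212,024.
Year 2: ⌊$212,024 × 200%/10⌋ = $42,404. Book value $169,620.
Year 3: ⌊$169,620 × 200%/10⌋ = $33,924. Book value $135,696.
Year 4: ⌊$135,696 × 200%/10⌋ = $27,139. Book value $108,557.
Year 5: ⌊$108,557 × 200%/10⌋ = $21,711. Book value $86,846.
Year 6: ⌊$86,846 × 200%/10⌋ = $17,369. Book value $69,477.
Year 7: ⌊$69,477 × 200%/10⌋ = $13,895. Book value $55,582.
Year 8: ⌊$55,582 × 200%/10⌋ = $11,116. Book value $44,466.
Accumulated through year 8 = $265,029 − $44,466 = $220,563.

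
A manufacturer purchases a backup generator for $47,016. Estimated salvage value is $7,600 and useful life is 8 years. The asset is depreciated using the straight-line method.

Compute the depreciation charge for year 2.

Depreciable base = $47,016 − $7,600 = $39,416.
Annual expense = $39,416 / 8 = $4,927.

$4,927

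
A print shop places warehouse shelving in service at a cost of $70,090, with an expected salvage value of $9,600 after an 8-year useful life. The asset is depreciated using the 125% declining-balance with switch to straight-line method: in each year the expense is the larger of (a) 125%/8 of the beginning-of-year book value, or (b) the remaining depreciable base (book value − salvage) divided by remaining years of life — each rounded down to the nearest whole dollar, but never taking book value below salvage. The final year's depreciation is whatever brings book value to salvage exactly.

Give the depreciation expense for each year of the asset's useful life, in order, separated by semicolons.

Depreciable base = $70,090 − $9,600 = $60,490.
Year 1: DB = ⌊$70,090 × 125%/8⌋ = $10,951; SL = ⌊$60,490/8⌋ = $7,561 → take DB $10,951. Book value $59,139.
Year 2: DB = ⌊$59,139 × 125%/8⌋ = $9,240; SL = ⌊$49,539/7⌋ = $7,077 → take DB $9,240. Book value $49,899.
Year 3: DB = ⌊$49,899 × 125%/8⌋ = $7,796; SL = ⌊$40,299/6⌋ = $6,716 → take DB $7,796. Book value $42,103.
Year 4: DB = ⌊$42,103 × 125%/8⌋ = $6,578; SL = ⌊$32,503/5⌋ = $6,500 → take DB $6,578. Book value $35,525.
Year 5: DB = ⌊$35,525 × 125%/8⌋ = $5,550; SL = ⌊$25,925/4⌋ = $6,481 → take SL $6,481. Book value $29,044.
Year 6: DB = ⌊$29,044 × 125%/8⌋ = $4,538; SL = ⌊$19,444/3⌋ = $6,481 → take SL $6,481. Book value $22,563.
Year 7: DB = ⌊$22,563 × 125%/8⌋ = $3,525; SL = ⌊$12,963/2⌋ = $6,481 → take SL $6,481. Book value $16,082.
Year 8 (final): $16,082 − $9,600 = $6,482. Book value $9,600.

$10,951; $9,240; $7,796; $6,578; $6,481; $6,481; $6,481; $6,482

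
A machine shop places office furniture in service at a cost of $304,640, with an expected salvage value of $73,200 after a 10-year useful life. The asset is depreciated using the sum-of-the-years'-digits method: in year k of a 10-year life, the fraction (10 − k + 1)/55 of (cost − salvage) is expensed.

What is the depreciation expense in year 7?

Depreciable base = $304,640 − $73,200 = $231,440.
Sum of the years' digits = 10+9+8+7+6+5+4+3+2+1 = 55.
Year 1: $231,440 × 10/55 = $42,080. Book value $262,560.
Year 2: $231,440 × 9/55 = $37,872. Book value $224,688.
Year 3: $231,440 × 8/55 = $33,664. Book value $191,024.
Year 4: $231,440 × 7/55 = $29,456. Book value $161,568.
Year 5: $231,440 × 6/55 = $25,248. Book value $136,320.
Year 6: $231,440 × 5/55 = $21,040. Book value $115,280.
Year 7: $231,440 × 4/55 = $16,832. Book value $98,448.

$16,832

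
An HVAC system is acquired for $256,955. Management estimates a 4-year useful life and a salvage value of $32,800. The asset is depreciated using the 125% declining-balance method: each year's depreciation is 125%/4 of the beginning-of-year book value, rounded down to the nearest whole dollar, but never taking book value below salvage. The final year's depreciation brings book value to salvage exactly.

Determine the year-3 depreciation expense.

$37,953

Depreciable base = $256,955 − $32,800 = $224,155.
Year 1: ⌊$256,955 × 125%/4⌋ = $80,298. Book value $176,657.
Year 2: ⌊$176,657 × 125%/4⌋ = $55,205. Book value $121,452.
Year 3: ⌊$121,452 × 125%/4⌋ = $37,953. Book value $83,499.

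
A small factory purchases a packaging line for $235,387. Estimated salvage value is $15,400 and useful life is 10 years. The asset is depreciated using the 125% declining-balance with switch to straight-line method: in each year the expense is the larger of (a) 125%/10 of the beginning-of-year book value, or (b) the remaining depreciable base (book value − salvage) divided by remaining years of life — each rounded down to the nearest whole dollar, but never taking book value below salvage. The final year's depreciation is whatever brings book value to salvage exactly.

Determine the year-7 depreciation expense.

Depreciable base = $235,387 − $15,400 = $219,987.
Year 1: DB = ⌊$235,387 × 125%/10⌋ = $29,423; SL = ⌊$219,987/10⌋ = $21,998 → take DB $29,423. Book value $205,964.
Year 2: DB = ⌊$205,964 × 125%/10⌋ = $25,745; SL = ⌊$190,564/9⌋ = $21,173 → take DB $25,745. Book value $180,219.
Year 3: DB = ⌊$180,219 × 125%/10⌋ = $22,527; SL = ⌊$164,819/8⌋ = $20,602 → take DB $22,527. Book value $157,692.
Year 4: DB = ⌊$157,692 × 125%/10⌋ = $19,711; SL = ⌊$142,292/7⌋ = $20,327 → take SL $20,327. Book value $137,365.
Year 5: DB = ⌊$137,365 × 125%/10⌋ = $17,170; SL = ⌊$121,965/6⌋ = $20,327 → take SL $20,327. Book value $117,038.
Year 6: DB = ⌊$117,038 × 125%/10⌋ = $14,629; SL = ⌊$101,638/5⌋ = $20,327 → take SL $20,327. Book value $96,711.
Year 7: DB = ⌊$96,711 × 125%/10⌋ = $12,088; SL = ⌊$81,311/4⌋ = $20,327 → take SL $20,327. Book value $76,384.

$20,327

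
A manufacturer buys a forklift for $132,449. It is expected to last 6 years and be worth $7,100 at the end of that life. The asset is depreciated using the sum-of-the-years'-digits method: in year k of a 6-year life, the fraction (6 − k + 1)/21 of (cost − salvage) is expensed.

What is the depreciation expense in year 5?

Depreciable base = $132,449 − $7,100 = $125,349.
Sum of the years' digits = 6+5+4+3+2+1 = 21.
Year 1: $125,349 × 6/21 = $35,814. Book value $96,635.
Year 2: $125,349 × 5/21 = $29,845. Book value $66,790.
Year 3: $125,349 × 4/21 = $23,876. Book value $42,914.
Year 4: $125,349 × 3/21 = $17,907. Book value $25,007.
Year 5: $125,349 × 2/21 = $11,938. Book value $13,069.

$11,938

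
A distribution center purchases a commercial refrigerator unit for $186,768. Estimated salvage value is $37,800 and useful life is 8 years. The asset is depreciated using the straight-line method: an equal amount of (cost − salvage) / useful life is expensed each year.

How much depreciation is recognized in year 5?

$18,621

Depreciable base = $186,768 − $37,800 = $148,968.
Annual expense = $148,968 / 8 = $18,621.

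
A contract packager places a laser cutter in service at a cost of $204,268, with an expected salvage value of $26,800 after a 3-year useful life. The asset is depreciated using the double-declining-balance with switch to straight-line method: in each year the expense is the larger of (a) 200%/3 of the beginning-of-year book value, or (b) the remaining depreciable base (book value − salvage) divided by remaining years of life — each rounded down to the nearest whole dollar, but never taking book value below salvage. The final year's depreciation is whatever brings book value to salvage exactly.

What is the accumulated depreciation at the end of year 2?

$177,468

Depreciable base = $204,268 − $26,800 = $177,468.
Year 1: DB = ⌊$204,268 × 200%/3⌋ = $136,178; SL = ⌊$177,468/3⌋ = $59,156 → take DB $136,178. Book value $68,090.
Year 2: DB = ⌊$68,090 × 200%/3⌋ = $45,393; SL = ⌊$41,290/2⌋ = $20,645 → take DB $45,393, capped at $41,290. Book value $26,800.
Accumulated through year 2 = $204,268 − $26,800 = $177,468.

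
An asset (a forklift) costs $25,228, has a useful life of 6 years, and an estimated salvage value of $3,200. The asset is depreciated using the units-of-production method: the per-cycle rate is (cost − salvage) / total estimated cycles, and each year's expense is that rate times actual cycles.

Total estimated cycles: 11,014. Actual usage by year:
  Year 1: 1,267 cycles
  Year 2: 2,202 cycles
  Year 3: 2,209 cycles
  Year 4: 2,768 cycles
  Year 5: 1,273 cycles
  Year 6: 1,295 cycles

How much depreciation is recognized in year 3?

$4,418

Depreciable base = $25,228 − $3,200 = $22,028.
Rate = $22,028 / 11,014 cycles = $2 per cycle.
Year 1: 1,267 × $2 = $2,534. Book value $22,694.
Year 2: 2,202 × $2 = $4,404. Book value $18,290.
Year 3: 2,209 × $2 = $4,418. Book value $13,872.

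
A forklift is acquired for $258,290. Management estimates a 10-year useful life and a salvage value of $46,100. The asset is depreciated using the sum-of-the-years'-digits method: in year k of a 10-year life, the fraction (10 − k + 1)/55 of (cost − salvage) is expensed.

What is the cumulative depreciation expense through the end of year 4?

$131,172

Depreciable base = $258,290 − $46,100 = $212,190.
Sum of the years' digits = 10+9+8+7+6+5+4+3+2+1 = 55.
Year 1: $212,190 × 10/55 = $38,580. Book value $219,710.
Year 2: $212,190 × 9/55 = $34,722. Book value $184,988.
Year 3: $212,190 × 8/55 = $30,864. Book value $154,124.
Year 4: $212,190 × 7/55 = $27,006. Book value $127,118.
Accumulated through year 4 = $258,290 − $127,118 = $131,172.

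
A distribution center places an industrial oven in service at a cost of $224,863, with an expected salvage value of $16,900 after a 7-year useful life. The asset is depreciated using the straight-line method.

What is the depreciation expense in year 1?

$29,709

Depreciable base = $224,863 − $16,900 = $207,963.
Annual expense = $207,963 / 7 = $29,709.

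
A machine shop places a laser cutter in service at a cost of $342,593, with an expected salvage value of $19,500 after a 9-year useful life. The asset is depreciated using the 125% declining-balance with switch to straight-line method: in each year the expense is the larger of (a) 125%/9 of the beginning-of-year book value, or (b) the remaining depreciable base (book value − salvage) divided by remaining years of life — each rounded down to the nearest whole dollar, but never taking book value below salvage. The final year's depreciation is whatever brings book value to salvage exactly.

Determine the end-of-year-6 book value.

Depreciable base = $342,593 − $19,500 = $323,093.
Year 1: DB = ⌊$342,593 × 125%/9⌋ = $47,582; SL = ⌊$323,093/9⌋ = $35,899 → take DB $47,582. Book value $295,011.
Year 2: DB = ⌊$295,011 × 125%/9⌋ = $40,973; SL = ⌊$275,511/8⌋ = $34,438 → take DB $40,973. Book value $254,038.
Year 3: DB = ⌊$254,038 × 125%/9⌋ = $35,283; SL = ⌊$234,538/7⌋ = $33,505 → take DB $35,283. Book value $218,755.
Year 4: DB = ⌊$218,755 × 125%/9⌋ = $30,382; SL = ⌊$199,255/6⌋ = $33,209 → take SL $33,209. Book value $185,546.
Year 5: DB = ⌊$185,546 × 125%/9⌋ = $25,770; SL = ⌊$166,046/5⌋ = $33,209 → take SL $33,209. Book value $152,337.
Year 6: DB = ⌊$152,337 × 125%/9⌋ = $21,157; SL = ⌊$132,837/4⌋ = $33,209 → take SL $33,209. Book value $119,128.

$119,128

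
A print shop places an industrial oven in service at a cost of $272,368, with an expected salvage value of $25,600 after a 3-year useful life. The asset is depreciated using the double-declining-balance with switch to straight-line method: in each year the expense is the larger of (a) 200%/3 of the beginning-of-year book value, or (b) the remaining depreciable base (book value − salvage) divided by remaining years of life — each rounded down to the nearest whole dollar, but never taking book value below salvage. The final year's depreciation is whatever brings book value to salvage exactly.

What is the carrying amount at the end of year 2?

$30,264

Depreciable base = $272,368 − $25,600 = $246,768.
Year 1: DB = ⌊$272,368 × 200%/3⌋ = $181,578; SL = ⌊$246,768/3⌋ = $82,256 → take DB $181,578. Book value $90,790.
Year 2: DB = ⌊$90,790 × 200%/3⌋ = $60,526; SL = ⌊$65,190/2⌋ = $32,595 → take DB $60,526. Book value $30,264.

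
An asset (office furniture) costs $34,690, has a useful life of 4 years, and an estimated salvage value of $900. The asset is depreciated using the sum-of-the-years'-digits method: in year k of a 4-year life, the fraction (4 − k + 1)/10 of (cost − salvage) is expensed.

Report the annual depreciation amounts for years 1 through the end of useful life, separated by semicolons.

Depreciable base = $34,690 − $900 = $33,790.
Sum of the years' digits = 4+3+2+1 = 10.
Year 1: $33,790 × 4/10 = $13,516. Book value $21,174.
Year 2: $33,790 × 3/10 = $10,137. Book value $11,037.
Year 3: $33,790 × 2/10 = $6,758. Book value $4,279.
Year 4: $33,790 × 1/10 = $3,379. Book value $900.

$13,516; $10,137; $6,758; $3,379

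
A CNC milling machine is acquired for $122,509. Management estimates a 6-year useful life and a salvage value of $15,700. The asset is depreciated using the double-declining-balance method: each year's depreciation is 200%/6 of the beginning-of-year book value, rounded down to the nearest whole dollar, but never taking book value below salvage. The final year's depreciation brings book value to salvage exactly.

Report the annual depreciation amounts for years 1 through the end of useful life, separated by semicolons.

$40,836; $27,224; $18,149; $12,100; $8,066; $434

Depreciable base = $122,509 − $15,700 = $106,809.
Year 1: ⌊$122,509 × 200%/6⌋ = $40,836. Book value $81,673.
Year 2: ⌊$81,673 × 200%/6⌋ = $27,224. Book value $54,449.
Year 3: ⌊$54,449 × 200%/6⌋ = $18,149. Book value $36,300.
Year 4: ⌊$36,300 × 200%/6⌋ = $12,100. Book value $24,200.
Year 5: ⌊$24,200 × 200%/6⌋ = $8,066. Book value $16,134.
Year 6 (final): $16,134 − $15,700 = $434. Book value $15,700.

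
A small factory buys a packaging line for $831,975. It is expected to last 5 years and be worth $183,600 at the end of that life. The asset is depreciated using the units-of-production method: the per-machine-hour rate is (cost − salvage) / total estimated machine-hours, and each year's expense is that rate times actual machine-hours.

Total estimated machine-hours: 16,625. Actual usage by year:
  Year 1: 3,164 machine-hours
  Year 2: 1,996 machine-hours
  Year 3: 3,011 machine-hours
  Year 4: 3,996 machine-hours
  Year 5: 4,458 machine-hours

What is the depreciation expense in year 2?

$77,844

Depreciable base = $831,975 − $183,600 = $648,375.
Rate = $648,375 / 16,625 machine-hours = $39 per machine-hour.
Year 1: 3,164 × $39 = $123,396. Book value $708,579.
Year 2: 1,996 × $39 = $77,844. Book value $630,735.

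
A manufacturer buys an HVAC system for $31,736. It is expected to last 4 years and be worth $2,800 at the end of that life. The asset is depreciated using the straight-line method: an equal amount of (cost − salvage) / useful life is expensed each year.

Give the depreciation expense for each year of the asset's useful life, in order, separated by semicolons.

Depreciable base = $31,736 − $2,800 = $28,936.
Annual expense = $28,936 / 4 = $7,234.
End of year 1: book value $24,502.
End of year 2: book value $17,268.
End of year 3: book value $10,034.
End of year 4: book value $2,800.

$7,234; $7,234; $7,234; $7,234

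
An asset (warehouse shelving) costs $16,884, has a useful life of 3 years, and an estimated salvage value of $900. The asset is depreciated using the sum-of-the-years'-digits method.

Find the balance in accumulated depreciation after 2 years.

Depreciable base = $16,884 − $900 = $15,984.
Sum of the years' digits = 3+2+1 = 6.
Year 1: $15,984 × 3/6 = $7,992. Book value $8,892.
Year 2: $15,984 × 2/6 = $5,328. Book value $3,564.
Accumulated through year 2 = $16,884 − $3,564 = $13,320.

$13,320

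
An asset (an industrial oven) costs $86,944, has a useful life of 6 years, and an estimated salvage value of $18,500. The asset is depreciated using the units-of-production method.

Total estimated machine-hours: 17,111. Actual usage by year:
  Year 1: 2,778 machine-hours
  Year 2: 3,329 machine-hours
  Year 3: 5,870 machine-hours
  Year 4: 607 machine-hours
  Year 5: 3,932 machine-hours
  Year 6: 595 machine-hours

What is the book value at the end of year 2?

Depreciable base = $86,944 − $18,500 = $68,444.
Rate = $68,444 / 17,111 machine-hours = $4 per machine-hour.
Year 1: 2,778 × $4 = $11,112. Book value $75,832.
Year 2: 3,329 × $4 = $13,316. Book value $62,516.

$62,516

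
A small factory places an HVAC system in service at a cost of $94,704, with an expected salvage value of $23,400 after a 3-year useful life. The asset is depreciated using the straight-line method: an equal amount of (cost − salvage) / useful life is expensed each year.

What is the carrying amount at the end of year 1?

Depreciable base = $94,704 − $23,400 = $71,304.
Annual expense = $71,304 / 3 = $23,768.
End of year 1: book value $70,936.

$70,936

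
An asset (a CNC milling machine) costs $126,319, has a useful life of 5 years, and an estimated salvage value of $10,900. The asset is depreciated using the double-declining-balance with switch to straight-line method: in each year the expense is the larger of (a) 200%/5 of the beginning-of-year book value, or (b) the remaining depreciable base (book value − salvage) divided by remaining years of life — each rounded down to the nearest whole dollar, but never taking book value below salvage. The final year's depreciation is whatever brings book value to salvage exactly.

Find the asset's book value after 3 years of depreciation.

Depreciable base = $126,319 − $10,900 = $115,419.
Year 1: DB = ⌊$126,319 × 200%/5⌋ = $50,527; SL = ⌊$115,419/5⌋ = $23,083 → take DB $50,527. Book value $75,792.
Year 2: DB = ⌊$75,792 × 200%/5⌋ = $30,316; SL = ⌊$64,892/4⌋ = $16,223 → take DB $30,316. Book value $45,476.
Year 3: DB = ⌊$45,476 × 200%/5⌋ = $18,190; SL = ⌊$34,576/3⌋ = $11,525 → take DB $18,190. Book value $27,286.

$27,286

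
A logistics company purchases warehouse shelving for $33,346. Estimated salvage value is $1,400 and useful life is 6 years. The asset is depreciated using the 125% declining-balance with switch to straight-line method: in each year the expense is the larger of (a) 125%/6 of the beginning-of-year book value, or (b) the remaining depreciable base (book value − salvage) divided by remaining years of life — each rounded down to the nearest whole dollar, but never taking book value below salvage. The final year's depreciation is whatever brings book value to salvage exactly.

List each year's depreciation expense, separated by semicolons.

Depreciable base = $33,346 − $1,400 = $31,946.
Year 1: DB = ⌊$33,346 × 125%/6⌋ = $6,947; SL = ⌊$31,946/6⌋ = $5,324 → take DB $6,947. Book value $26,399.
Year 2: DB = ⌊$26,399 × 125%/6⌋ = $5,499; SL = ⌊$24,999/5⌋ = $4,999 → take DB $5,499. Book value $20,900.
Year 3: DB = ⌊$20,900 × 125%/6⌋ = $4,354; SL = ⌊$19,500/4⌋ = $4,875 → take SL $4,875. Book value $16,025.
Year 4: DB = ⌊$16,025 × 125%/6⌋ = $3,338; SL = ⌊$14,625/3⌋ = $4,875 → take SL $4,875. Book value $11,150.
Year 5: DB = ⌊$11,150 × 125%/6⌋ = $2,322; SL = ⌊$9,750/2⌋ = $4,875 → take SL $4,875. Book value $6,275.
Year 6 (final): $6,275 − $1,400 = $4,875. Book value $1,400.

$6,947; $5,499; $4,875; $4,875; $4,875; $4,875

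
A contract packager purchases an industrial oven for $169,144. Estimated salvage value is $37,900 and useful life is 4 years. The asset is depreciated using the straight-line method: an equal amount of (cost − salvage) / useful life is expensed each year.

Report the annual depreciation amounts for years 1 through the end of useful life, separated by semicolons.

$32,811; $32,811; $32,811; $32,811

Depreciable base = $169,144 − $37,900 = $131,244.
Annual expense = $131,244 / 4 = $32,811.
End of year 1: book value $136,333.
End of year 2: book value $103,522.
End of year 3: book value $70,711.
End of year 4: book value $37,900.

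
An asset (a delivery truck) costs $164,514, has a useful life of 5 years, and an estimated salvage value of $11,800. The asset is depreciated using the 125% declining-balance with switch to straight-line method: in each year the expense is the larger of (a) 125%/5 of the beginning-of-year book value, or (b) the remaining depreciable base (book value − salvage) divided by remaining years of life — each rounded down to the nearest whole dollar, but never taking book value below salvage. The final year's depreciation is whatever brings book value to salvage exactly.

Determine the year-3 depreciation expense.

Depreciable base = $164,514 − $11,800 = $152,714.
Year 1: DB = ⌊$164,514 × 125%/5⌋ = $41,128; SL = ⌊$152,714/5⌋ = $30,542 → take DB $41,128. Book value $123,386.
Year 2: DB = ⌊$123,386 × 125%/5⌋ = $30,846; SL = ⌊$111,586/4⌋ = $27,896 → take DB $30,846. Book value $92,540.
Year 3: DB = ⌊$92,540 × 125%/5⌋ = $23,135; SL = ⌊$80,740/3⌋ = $26,913 → take SL $26,913. Book value $65,627.

$26,913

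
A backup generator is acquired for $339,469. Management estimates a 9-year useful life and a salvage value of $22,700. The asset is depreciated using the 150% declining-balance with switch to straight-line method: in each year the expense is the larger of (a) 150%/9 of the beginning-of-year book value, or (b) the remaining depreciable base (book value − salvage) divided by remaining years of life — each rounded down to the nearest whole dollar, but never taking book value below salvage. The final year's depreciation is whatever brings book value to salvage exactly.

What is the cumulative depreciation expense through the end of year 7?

Depreciable base = $339,469 − $22,700 = $316,769.
Year 1: DB = ⌊$339,469 × 150%/9⌋ = $56,578; SL = ⌊$316,769/9⌋ = $35,196 → take DB $56,578. Book value $282,891.
Year 2: DB = ⌊$282,891 × 150%/9⌋ = $47,148; SL = ⌊$260,191/8⌋ = $32,523 → take DB $47,148. Book value $235,743.
Year 3: DB = ⌊$235,743 × 150%/9⌋ = $39,290; SL = ⌊$213,043/7⌋ = $30,434 → take DB $39,290. Book value $196,453.
Year 4: DB = ⌊$196,453 × 150%/9⌋ = $32,742; SL = ⌊$173,753/6⌋ = $28,958 → take DB $32,742. Book value $163,711.
Year 5: DB = ⌊$163,711 × 150%/9⌋ = $27,285; SL = ⌊$141,011/5⌋ = $28,202 → take SL $28,202. Book value $135,509.
Year 6: DB = ⌊$135,509 × 150%/9⌋ = $22,584; SL = ⌊$112,809/4⌋ = $28,202 → take SL $28,202. Book value $107,307.
Year 7: DB = ⌊$107,307 × 150%/9⌋ = $17,884; SL = ⌊$84,607/3⌋ = $28,202 → take SL $28,202. Book value $79,105.
Accumulated through year 7 = $339,469 − $79,105 = $260,364.

$260,364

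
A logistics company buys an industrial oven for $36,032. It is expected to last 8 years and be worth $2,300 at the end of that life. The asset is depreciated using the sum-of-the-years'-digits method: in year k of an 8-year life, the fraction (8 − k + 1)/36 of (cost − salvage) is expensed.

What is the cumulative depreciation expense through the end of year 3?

Depreciable base = $36,032 − $2,300 = $33,732.
Sum of the years' digits = 8+7+6+5+4+3+2+1 = 36.
Year 1: $33,732 × 8/36 = $7,496. Book value $28,536.
Year 2: $33,732 × 7/36 = $6,559. Book value $21,977.
Year 3: $33,732 × 6/36 = $5,622. Book value $16,355.
Accumulated through year 3 = $36,032 − $16,355 = $19,677.

$19,677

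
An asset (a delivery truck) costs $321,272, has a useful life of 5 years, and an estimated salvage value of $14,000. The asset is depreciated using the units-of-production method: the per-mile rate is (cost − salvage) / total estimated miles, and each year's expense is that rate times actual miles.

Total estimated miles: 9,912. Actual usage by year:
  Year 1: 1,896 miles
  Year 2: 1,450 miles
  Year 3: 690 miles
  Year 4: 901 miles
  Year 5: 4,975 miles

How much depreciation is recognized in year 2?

$44,950

Depreciable base = $321,272 − $14,000 = $307,272.
Rate = $307,272 / 9,912 miles = $31 per mile.
Year 1: 1,896 × $31 = $58,776. Book value $262,496.
Year 2: 1,450 × $31 = $44,950. Book value $217,546.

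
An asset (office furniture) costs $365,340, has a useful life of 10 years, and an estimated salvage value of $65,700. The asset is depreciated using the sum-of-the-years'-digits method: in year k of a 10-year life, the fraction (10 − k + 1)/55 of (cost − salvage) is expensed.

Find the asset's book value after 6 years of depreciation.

Depreciable base = $365,340 − $65,700 = $299,640.
Sum of the years' digits = 10+9+8+7+6+5+4+3+2+1 = 55.
Year 1: $299,640 × 10/55 = $54,480. Book value $310,860.
Year 2: $299,640 × 9/55 = $49,032. Book value $261,828.
Year 3: $299,640 × 8/55 = $43,584. Book value $218,244.
Year 4: $299,640 × 7/55 = $38,136. Book value $180,108.
Year 5: $299,640 × 6/55 = $32,688. Book value $147,420.
Year 6: $299,640 × 5/55 = $27,240. Book value $120,180.

$120,180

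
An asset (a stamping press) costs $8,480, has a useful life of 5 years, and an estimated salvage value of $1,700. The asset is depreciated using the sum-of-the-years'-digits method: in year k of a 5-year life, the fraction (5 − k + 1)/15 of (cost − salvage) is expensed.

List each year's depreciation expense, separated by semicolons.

Depreciable base = $8,480 − $1,700 = $6,780.
Sum of the years' digits = 5+4+3+2+1 = 15.
Year 1: $6,780 × 5/15 = $2,260. Book value $6,220.
Year 2: $6,780 × 4/15 = $1,808. Book value $4,412.
Year 3: $6,780 × 3/15 = $1,356. Book value $3,056.
Year 4: $6,780 × 2/15 = $904. Book value $2,152.
Year 5: $6,780 × 1/15 = $452. Book value $1,700.

$2,260; $1,808; $1,356; $904; $452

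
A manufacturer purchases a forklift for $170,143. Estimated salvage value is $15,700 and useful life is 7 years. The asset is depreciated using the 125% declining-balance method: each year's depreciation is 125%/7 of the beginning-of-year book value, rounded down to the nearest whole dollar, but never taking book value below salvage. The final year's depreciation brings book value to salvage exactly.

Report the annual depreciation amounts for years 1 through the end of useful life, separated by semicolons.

$30,382; $24,957; $20,500; $16,840; $13,832; $11,362; $36,570

Depreciable base = $170,143 − $15,700 = $154,443.
Year 1: ⌊$170,143 × 125%/7⌋ = $30,382. Book value $139,761.
Year 2: ⌊$139,761 × 125%/7⌋ = $24,957. Book value $114,804.
Year 3: ⌊$114,804 × 125%/7⌋ = $20,500. Book value $94,304.
Year 4: ⌊$94,304 × 125%/7⌋ = $16,840. Book value $77,464.
Year 5: ⌊$77,464 × 125%/7⌋ = $13,832. Book value $63,632.
Year 6: ⌊$63,632 × 125%/7⌋ = $11,362. Book value $52,270.
Year 7 (final): $52,270 − $15,700 = $36,570. Book value $15,700.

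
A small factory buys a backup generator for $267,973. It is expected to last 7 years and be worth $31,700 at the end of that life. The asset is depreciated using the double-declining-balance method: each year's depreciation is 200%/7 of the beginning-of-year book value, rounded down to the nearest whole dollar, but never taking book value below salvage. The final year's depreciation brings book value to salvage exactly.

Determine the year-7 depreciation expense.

Depreciable base = $267,973 − $31,700 = $236,273.
Year 1: ⌊$267,973 × 200%/7⌋ = $76,563. Book value $191,410.
Year 2: ⌊$191,410 × 200%/7⌋ = $54,688. Book value $136,722.
Year 3: ⌊$136,722 × 200%/7⌋ = $39,063. Book value $97,659.
Year 4: ⌊$97,659 × 200%/7⌋ = $27,902. Book value $69,757.
Year 5: ⌊$69,757 × 200%/7⌋ = $19,930. Book value $49,827.
Year 6: ⌊$49,827 × 200%/7⌋ = $14,236. Book value $35,591.
Year 7 (final): $35,591 − $31,700 = $3,891. Book value $31,700.

$3,891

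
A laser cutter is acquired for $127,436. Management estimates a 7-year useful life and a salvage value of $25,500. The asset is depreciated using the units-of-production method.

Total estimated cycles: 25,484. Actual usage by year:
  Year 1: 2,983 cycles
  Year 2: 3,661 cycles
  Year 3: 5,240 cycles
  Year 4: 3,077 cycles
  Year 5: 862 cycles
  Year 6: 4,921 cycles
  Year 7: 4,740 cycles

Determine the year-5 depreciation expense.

$3,448

Depreciable base = $127,436 − $25,500 = $101,936.
Rate = $101,936 / 25,484 cycles = $4 per cycle.
Year 1: 2,983 × $4 = $11,932. Book value $115,504.
Year 2: 3,661 × $4 = $14,644. Book value $100,860.
Year 3: 5,240 × $4 = $20,960. Book value $79,900.
Year 4: 3,077 × $4 = $12,308. Book value $67,592.
Year 5: 862 × $4 = $3,448. Book value $64,144.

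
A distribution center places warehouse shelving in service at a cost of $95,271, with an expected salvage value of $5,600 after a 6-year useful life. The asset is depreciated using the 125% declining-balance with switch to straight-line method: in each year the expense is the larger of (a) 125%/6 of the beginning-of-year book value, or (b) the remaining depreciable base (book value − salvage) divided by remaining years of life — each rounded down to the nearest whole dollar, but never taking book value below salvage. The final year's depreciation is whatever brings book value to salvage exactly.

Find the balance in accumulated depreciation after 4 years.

$62,615

Depreciable base = $95,271 − $5,600 = $89,671.
Year 1: DB = ⌊$95,271 × 125%/6⌋ = $19,848; SL = ⌊$89,671/6⌋ = $14,945 → take DB $19,848. Book value $75,423.
Year 2: DB = ⌊$75,423 × 125%/6⌋ = $15,713; SL = ⌊$69,823/5⌋ = $13,964 → take DB $15,713. Book value $59,710.
Year 3: DB = ⌊$59,710 × 125%/6⌋ = $12,439; SL = ⌊$54,110/4⌋ = $13,527 → take SL $13,527. Book value $46,183.
Year 4: DB = ⌊$46,183 × 125%/6⌋ = $9,621; SL = ⌊$40,583/3⌋ = $13,527 → take SL $13,527. Book value $32,656.
Accumulated through year 4 = $95,271 − $32,656 = $62,615.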